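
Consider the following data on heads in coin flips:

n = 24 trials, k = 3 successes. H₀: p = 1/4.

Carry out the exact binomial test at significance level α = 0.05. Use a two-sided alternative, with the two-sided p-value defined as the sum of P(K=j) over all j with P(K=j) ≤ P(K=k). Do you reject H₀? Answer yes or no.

Exact binomial: n=24, k=3, p₀=1/4=0.2500
P(X=j) = C(n,j)·p₀^j·(1−p₀)^(n−j); p = Σ P(X=j) over j with P(X=j) ≤ P(X=3)
p-value (two-sided) = 0.23634
At α=0.05: p ≥ α → fail to reject H₀

reject H₀: no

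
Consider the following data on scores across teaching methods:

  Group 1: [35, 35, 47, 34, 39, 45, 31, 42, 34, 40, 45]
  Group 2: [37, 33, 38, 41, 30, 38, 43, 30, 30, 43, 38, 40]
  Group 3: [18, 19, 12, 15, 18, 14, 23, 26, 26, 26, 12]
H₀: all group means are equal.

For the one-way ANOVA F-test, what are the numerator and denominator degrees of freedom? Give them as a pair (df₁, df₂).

k = 3 groups, N = 34 total
df = (k−1, N−k) = (3−1, 34−3) = (2, 31)

degrees of freedom = [2, 31]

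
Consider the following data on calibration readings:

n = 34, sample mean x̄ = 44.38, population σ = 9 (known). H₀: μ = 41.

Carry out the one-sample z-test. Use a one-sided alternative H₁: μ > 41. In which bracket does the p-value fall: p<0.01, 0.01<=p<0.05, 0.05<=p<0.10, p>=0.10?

SE = σ/√n = 9/√34 = 1.5435
z = (x̄−μ₀)/SE = (44.38−41)/1.5435 = 2.1898
p-value (one-sided, H₁ greater) = 0.01427
→ bracket: 0.01<=p<0.05

p-value bracket: 0.01<=p<0.05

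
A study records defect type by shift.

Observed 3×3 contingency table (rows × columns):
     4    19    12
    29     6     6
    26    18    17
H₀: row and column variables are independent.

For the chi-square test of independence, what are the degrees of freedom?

degrees of freedom = 4

df = (r−1)(c−1) = (3−1)·(3−1) = 4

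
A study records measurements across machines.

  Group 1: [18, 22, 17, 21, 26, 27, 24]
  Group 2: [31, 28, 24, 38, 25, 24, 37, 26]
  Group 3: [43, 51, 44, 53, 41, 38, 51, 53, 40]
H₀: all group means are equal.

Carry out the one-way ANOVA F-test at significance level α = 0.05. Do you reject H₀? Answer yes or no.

reject H₀: yes

Group means [22.14, 29.12, 46.00], grand mean 33.417
SSB = Σnᵢ(x̄ᵢ−x̄)² = 2462.101; SSW = ΣΣ(x−x̄ᵢ)² = 597.732
MSB = 2462.101/2 = 1231.0506; MSW = 597.732/21 = 28.4634
F = MSB/MSW = 43.2502
df = (2, 21)
p-value (upper-tail) = 0.00000
At α=0.05: p < α → reject H₀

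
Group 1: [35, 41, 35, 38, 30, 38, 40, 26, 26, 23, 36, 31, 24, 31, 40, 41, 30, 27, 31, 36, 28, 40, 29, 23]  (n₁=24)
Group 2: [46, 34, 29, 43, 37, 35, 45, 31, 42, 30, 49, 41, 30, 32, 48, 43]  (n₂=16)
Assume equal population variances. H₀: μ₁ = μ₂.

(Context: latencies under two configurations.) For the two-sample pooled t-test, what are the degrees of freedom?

degrees of freedom = 38

df = n₁ + n₂ − 2 = 24 + 16 − 2 = 38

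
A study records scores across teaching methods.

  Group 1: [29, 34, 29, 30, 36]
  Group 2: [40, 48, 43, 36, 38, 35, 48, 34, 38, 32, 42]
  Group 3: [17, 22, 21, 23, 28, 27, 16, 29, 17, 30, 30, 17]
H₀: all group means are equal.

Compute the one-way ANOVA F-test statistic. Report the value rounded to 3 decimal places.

test statistic = 28.956

Group means [31.60, 39.45, 23.08], grand mean 31.036
SSB = Σnᵢ(x̄ᵢ−x̄)² = 1540.120; SSW = ΣΣ(x−x̄ᵢ)² = 664.844
MSB = 1540.120/2 = 770.0602; MSW = 664.844/25 = 26.5938
F = MSB/MSW = 28.9564
df = (2, 25)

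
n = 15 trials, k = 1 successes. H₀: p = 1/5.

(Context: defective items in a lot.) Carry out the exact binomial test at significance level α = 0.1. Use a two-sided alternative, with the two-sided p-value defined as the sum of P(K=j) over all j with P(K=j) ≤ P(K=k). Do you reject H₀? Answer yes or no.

Exact binomial: n=15, k=1, p₀=1/5=0.2000
P(X=j) = C(n,j)·p₀^j·(1−p₀)^(n−j); p = Σ P(X=j) over j with P(X=j) ≤ P(X=1)
p-value (two-sided) = 0.33136
At α=0.1: p ≥ α → fail to reject H₀

reject H₀: no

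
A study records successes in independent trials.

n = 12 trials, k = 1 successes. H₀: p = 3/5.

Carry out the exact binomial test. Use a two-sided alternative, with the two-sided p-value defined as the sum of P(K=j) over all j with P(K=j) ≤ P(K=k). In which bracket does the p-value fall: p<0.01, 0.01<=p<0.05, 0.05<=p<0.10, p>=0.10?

p-value bracket: p<0.01

Exact binomial: n=12, k=1, p₀=3/5=0.6000
P(X=j) = C(n,j)·p₀^j·(1−p₀)^(n−j); p = Σ P(X=j) over j with P(X=j) ≤ P(X=1)
p-value (two-sided) = 0.00032
→ bracket: p<0.01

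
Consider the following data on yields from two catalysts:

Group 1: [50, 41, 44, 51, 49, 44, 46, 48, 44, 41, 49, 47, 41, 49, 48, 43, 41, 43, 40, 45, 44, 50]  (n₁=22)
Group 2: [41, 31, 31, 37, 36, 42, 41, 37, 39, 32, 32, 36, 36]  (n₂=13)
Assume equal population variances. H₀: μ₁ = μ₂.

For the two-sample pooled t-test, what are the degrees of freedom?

df = n₁ + n₂ − 2 = 22 + 13 − 2 = 33

degrees of freedom = 33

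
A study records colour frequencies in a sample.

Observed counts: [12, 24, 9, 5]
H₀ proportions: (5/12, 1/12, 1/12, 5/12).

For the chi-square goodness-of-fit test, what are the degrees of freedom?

degrees of freedom = 3

df = k − 1 = 4 − 1 = 3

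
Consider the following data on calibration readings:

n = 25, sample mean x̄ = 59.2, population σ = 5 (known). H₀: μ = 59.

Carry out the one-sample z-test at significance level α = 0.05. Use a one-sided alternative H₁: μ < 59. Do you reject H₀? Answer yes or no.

reject H₀: no

SE = σ/√n = 5/√25 = 1.0000
z = (x̄−μ₀)/SE = (59.2−59)/1.0000 = 0.2000
p-value (one-sided, H₁ less) = 0.57926
At α=0.05: p ≥ α → fail to reject H₀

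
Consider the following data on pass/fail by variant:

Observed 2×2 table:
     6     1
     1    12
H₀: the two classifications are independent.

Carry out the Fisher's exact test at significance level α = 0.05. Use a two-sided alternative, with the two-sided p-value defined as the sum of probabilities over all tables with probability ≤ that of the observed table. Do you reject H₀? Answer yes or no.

reject H₀: yes

Margins: r₁=7, r₂=13, c₁=7, c₂=13, n=20
p_obs = C(7,6)·C(13,1)/C(20,7); sum pmf over tables with pmf ≤ p_obs
p-value (two-sided) = 0.00119
At α=0.05: p < α → reject H₀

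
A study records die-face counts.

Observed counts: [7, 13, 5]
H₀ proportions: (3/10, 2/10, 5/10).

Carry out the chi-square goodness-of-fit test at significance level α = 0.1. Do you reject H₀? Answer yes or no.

reject H₀: yes

n = 25; E_i = n·p_i = [7.50, 5.00, 12.50]
χ² = (7−7.50)²/7.50 + (13−5.00)²/5.00 + (5−12.50)²/12.50 = 17.3333
df = 2
p-value (upper-tail) = 0.00017
At α=0.1: p < α → reject H₀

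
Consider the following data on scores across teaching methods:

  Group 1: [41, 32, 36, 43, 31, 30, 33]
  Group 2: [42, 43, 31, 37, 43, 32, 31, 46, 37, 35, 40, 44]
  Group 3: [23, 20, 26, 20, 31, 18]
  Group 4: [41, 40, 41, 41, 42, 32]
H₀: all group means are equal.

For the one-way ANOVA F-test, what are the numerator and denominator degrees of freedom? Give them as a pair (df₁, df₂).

degrees of freedom = [3, 27]

k = 4 groups, N = 31 total
df = (k−1, N−k) = (4−1, 31−4) = (3, 27)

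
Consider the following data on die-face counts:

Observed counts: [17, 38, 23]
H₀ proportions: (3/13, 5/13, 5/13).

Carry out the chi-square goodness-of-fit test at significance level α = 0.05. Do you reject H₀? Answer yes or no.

n = 78; E_i = n·p_i = [18.00, 30.00, 30.00]
χ² = (17−18.00)²/18.00 + (38−30.00)²/30.00 + (23−30.00)²/30.00 = 3.8222
df = 2
p-value (upper-tail) = 0.14792
At α=0.05: p ≥ α → fail to reject H₀

reject H₀: no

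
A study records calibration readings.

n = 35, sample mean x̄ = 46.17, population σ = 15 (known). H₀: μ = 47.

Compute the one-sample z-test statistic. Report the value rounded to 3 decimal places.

SE = σ/√n = 15/√35 = 2.5355
z = (x̄−μ₀)/SE = (46.17−47)/2.5355 = -0.3274

test statistic = -0.327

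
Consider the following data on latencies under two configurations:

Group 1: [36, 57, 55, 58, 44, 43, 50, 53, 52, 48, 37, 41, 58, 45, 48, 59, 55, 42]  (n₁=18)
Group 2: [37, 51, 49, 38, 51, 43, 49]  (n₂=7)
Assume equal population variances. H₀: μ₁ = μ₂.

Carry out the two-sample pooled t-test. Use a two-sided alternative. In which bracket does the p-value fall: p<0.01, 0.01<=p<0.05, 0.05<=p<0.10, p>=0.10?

p-value bracket: p>=0.10

x̄₁=48.944, s₁=7.392, n₁=18
x̄₂=45.429, s₂=6.051, n₂=7
s_p² = [17·7.392² + 6·6.051²]/23 = 49.9417
SE = √(s_p²·(1/18+1/7)) = 3.1479
t = (48.944−45.429)/3.1479 = 1.1169
df = 23
p-value (two-sided) = 0.27557
→ bracket: p>=0.10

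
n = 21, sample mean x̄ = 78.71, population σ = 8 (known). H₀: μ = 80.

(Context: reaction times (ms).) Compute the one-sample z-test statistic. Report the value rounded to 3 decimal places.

SE = σ/√n = 8/√21 = 1.7457
z = (x̄−μ₀)/SE = (78.71−80)/1.7457 = -0.7389

test statistic = -0.739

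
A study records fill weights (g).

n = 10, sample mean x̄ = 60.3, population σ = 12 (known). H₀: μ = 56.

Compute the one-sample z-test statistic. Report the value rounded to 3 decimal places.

test statistic = 1.133

SE = σ/√n = 12/√10 = 3.7947
z = (x̄−μ₀)/SE = (60.3−56)/3.7947 = 1.1331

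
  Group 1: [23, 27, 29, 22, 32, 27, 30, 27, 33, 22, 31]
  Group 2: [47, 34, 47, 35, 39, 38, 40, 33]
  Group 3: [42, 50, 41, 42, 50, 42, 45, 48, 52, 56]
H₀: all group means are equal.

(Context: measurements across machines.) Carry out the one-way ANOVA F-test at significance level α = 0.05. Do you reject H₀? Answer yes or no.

Group means [27.55, 39.12, 46.80], grand mean 37.379
SSB = Σnᵢ(x̄ᵢ−x̄)² = 1975.625; SSW = ΣΣ(x−x̄ᵢ)² = 599.202
MSB = 1975.625/2 = 987.8127; MSW = 599.202/26 = 23.0462
F = MSB/MSW = 42.8622
df = (2, 26)
p-value (upper-tail) = 0.00000
At α=0.05: p < α → reject H₀

reject H₀: yes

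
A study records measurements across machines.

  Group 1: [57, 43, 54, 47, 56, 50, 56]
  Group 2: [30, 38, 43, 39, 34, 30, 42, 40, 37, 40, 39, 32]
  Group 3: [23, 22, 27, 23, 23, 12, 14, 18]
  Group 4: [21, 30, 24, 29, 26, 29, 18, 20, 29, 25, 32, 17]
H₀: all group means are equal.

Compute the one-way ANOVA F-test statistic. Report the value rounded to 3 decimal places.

test statistic = 64.897

Group means [51.86, 37.00, 20.25, 25.00], grand mean 32.538
SSB = Σnᵢ(x̄ᵢ−x̄)² = 4741.335; SSW = ΣΣ(x−x̄ᵢ)² = 852.357
MSB = 4741.335/3 = 1580.4451; MSW = 852.357/35 = 24.3531
F = MSB/MSW = 64.8972
df = (3, 35)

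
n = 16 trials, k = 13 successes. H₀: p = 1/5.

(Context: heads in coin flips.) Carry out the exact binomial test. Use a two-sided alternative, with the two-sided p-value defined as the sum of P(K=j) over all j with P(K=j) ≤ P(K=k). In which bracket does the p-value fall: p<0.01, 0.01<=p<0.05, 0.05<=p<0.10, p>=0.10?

p-value bracket: p<0.01

Exact binomial: n=16, k=13, p₀=1/5=0.2000
P(X=j) = C(n,j)·p₀^j·(1−p₀)^(n−j); p = Σ P(X=j) over j with P(X=j) ≤ P(X=13)
p-value (two-sided) = 0.00000
→ bracket: p<0.01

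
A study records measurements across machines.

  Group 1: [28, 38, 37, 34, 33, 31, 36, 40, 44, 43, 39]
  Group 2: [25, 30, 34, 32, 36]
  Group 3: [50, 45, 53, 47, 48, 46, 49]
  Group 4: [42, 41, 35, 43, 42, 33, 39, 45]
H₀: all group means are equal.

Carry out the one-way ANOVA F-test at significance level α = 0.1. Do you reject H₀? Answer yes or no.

Group means [36.64, 31.40, 48.29, 40.00], grand mean 39.290
SSB = Σnᵢ(x̄ᵢ−x̄)² = 959.213; SSW = ΣΣ(x−x̄ᵢ)² = 473.174
MSB = 959.213/3 = 319.7377; MSW = 473.174/27 = 17.5250
F = MSB/MSW = 18.2447
df = (3, 27)
p-value (upper-tail) = 0.00000
At α=0.1: p < α → reject H₀

reject H₀: yes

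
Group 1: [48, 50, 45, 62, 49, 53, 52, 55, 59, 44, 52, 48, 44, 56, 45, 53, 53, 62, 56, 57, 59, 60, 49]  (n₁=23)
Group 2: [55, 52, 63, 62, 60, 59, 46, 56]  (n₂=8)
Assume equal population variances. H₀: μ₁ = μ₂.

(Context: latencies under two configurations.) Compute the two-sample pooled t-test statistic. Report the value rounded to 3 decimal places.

test statistic = -1.714

x̄₁=52.652, s₁=5.646, n₁=23
x̄₂=56.625, s₂=5.655, n₂=8
s_p² = [22·5.646² + 7·5.655²]/29 = 31.8997
SE = √(s_p²·(1/23+1/8)) = 2.3183
t = (52.652−56.625)/2.3183 = -1.7137
df = 29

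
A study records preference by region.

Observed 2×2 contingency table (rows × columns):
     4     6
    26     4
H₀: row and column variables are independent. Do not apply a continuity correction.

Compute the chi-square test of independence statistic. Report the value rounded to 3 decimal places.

Row totals [10, 30], col totals [30, 10], n=40
χ² = (4−7.50)²/7.50 + (6−2.50)²/2.50 + (26−22.50)²/22.50 + (4−7.50)²/7.50 = 8.7111
df = 1

test statistic = 8.711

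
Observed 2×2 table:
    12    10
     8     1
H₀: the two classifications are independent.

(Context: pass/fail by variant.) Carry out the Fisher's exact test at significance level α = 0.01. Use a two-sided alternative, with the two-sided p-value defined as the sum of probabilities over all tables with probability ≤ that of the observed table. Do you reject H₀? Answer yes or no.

reject H₀: no

Margins: r₁=22, r₂=9, c₁=20, c₂=11, n=31
p_obs = C(22,12)·C(9,8)/C(31,20); sum pmf over tables with pmf ≤ p_obs
p-value (two-sided) = 0.10647
At α=0.01: p ≥ α → fail to reject H₀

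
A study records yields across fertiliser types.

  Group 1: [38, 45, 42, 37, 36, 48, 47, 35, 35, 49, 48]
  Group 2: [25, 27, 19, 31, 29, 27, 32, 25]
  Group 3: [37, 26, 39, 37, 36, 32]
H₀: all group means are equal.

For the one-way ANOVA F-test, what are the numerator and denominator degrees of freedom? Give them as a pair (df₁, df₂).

k = 3 groups, N = 25 total
df = (k−1, N−k) = (3−1, 25−3) = (2, 22)

degrees of freedom = [2, 22]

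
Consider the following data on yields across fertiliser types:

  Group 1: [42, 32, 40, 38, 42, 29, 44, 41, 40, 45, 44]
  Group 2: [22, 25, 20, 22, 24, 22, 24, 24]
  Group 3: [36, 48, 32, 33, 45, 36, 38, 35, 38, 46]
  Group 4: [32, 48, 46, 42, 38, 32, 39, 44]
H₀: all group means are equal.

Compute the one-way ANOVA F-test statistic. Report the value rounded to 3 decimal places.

test statistic = 23.564

Group means [39.73, 22.88, 38.70, 40.12], grand mean 35.892
SSB = Σnᵢ(x̄ᵢ−x̄)² = 1739.536; SSW = ΣΣ(x−x̄ᵢ)² = 812.032
MSB = 1739.536/3 = 579.8452; MSW = 812.032/33 = 24.6070
F = MSB/MSW = 23.5642
df = (3, 33)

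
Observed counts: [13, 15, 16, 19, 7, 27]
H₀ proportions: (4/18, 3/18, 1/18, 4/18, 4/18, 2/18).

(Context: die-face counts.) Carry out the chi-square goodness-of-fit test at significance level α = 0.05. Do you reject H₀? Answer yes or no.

n = 97; E_i = n·p_i = [21.56, 16.17, 5.39, 21.56, 21.56, 10.78]
χ² = (13−21.56)²/21.56 + (15−16.17)²/16.17 + (16−5.39)²/5.39 + (19−21.56)²/21.56 + (7−21.56)²/21.56 + (27−10.78)²/10.78 = 58.9227
df = 5
p-value (upper-tail) = 0.00000
At α=0.05: p < α → reject H₀

reject H₀: yes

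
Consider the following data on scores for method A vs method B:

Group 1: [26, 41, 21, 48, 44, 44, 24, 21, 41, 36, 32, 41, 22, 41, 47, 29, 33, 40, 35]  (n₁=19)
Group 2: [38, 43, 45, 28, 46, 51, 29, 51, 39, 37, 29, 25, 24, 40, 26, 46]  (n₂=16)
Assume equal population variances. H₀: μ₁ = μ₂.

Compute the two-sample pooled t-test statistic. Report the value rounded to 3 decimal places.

x̄₁=35.053, s₁=8.997, n₁=19
x̄₂=37.312, s₂=9.343, n₂=16
s_p² = [18·8.997² + 15·9.343²]/33 = 83.8298
SE = √(s_p²·(1/19+1/16)) = 3.1067
t = (35.053−37.312)/3.1067 = -0.7274
df = 33

test statistic = -0.727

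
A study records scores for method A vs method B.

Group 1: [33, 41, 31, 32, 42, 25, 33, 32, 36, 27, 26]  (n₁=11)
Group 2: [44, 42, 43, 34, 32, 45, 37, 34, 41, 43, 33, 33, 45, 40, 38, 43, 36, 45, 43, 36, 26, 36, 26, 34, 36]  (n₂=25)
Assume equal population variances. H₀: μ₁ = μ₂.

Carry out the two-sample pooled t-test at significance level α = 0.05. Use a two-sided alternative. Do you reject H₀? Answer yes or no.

x̄₁=32.545, s₁=5.538, n₁=11
x̄₂=37.800, s₂=5.590, n₂=25
s_p² = [10·5.538² + 24·5.590²]/34 = 31.0802
SE = √(s_p²·(1/11+1/25)) = 2.0171
t = (32.545−37.800)/2.0171 = -2.6050
df = 34
p-value (two-sided) = 0.01353
At α=0.05: p < α → reject H₀

reject H₀: yes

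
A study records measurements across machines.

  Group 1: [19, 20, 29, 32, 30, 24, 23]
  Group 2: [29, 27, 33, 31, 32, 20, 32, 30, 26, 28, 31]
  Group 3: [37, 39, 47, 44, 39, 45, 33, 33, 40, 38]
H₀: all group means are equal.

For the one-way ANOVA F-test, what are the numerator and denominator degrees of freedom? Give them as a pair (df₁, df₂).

degrees of freedom = [2, 25]

k = 3 groups, N = 28 total
df = (k−1, N−k) = (3−1, 28−3) = (2, 25)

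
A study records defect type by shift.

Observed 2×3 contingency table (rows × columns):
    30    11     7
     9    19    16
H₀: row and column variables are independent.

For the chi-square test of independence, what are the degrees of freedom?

degrees of freedom = 2

df = (r−1)(c−1) = (2−1)·(3−1) = 2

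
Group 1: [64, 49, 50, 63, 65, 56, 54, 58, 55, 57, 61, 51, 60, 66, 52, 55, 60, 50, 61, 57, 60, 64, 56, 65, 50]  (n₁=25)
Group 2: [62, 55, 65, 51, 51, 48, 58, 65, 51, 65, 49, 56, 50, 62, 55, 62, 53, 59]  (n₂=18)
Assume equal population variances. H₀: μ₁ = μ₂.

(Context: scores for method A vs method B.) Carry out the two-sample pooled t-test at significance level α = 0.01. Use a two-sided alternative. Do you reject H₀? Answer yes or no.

reject H₀: no

x̄₁=57.560, s₁=5.347, n₁=25
x̄₂=56.500, s₂=5.914, n₂=18
s_p² = [24·5.347² + 17·5.914²]/41 = 31.2356
SE = √(s_p²·(1/25+1/18)) = 1.7276
t = (57.560−56.500)/1.7276 = 0.6136
df = 41
p-value (two-sided) = 0.54290
At α=0.01: p ≥ α → fail to reject H₀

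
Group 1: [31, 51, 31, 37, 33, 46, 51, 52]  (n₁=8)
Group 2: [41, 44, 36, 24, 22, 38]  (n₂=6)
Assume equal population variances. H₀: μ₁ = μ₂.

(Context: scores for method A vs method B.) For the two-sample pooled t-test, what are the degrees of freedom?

df = n₁ + n₂ − 2 = 8 + 6 − 2 = 12

degrees of freedom = 12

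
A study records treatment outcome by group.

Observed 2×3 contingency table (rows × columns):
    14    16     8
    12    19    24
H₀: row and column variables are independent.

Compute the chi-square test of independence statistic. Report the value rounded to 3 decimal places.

test statistic = 5.487

Row totals [38, 55], col totals [26, 35, 32], n=93
χ² = (14−10.62)²/10.62 + (16−14.30)²/14.30 + (8−13.08)²/13.08 + (12−15.38)²/15.38 + (19−20.70)²/20.70 + (24−18.92)²/18.92 = 5.4868
df = 2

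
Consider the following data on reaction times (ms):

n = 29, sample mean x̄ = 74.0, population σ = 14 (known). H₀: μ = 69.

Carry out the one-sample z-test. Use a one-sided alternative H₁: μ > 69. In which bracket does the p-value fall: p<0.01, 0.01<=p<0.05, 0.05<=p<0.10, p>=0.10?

SE = σ/√n = 14/√29 = 2.5997
z = (x̄−μ₀)/SE = (74.0−69)/2.5997 = 1.9233
p-value (one-sided, H₁ greater) = 0.02722
→ bracket: 0.01<=p<0.05

p-value bracket: 0.01<=p<0.05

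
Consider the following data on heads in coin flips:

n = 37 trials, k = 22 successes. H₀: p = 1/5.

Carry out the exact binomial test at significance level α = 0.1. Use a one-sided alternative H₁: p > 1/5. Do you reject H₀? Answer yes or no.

Exact binomial: n=37, k=22, p₀=1/5=0.2000
P(X≥22) from Σ C(n,i)·p₀^i·(1−p₀)^(n−i)
p-value (one-sided, H₁ greater) = 0.00000
At α=0.1: p < α → reject H₀

reject H₀: yes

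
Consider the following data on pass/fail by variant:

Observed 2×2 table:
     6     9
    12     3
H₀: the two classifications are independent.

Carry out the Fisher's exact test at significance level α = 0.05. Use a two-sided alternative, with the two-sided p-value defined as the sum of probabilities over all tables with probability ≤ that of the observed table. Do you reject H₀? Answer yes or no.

reject H₀: no

Margins: r₁=15, r₂=15, c₁=18, c₂=12, n=30
p_obs = C(15,6)·C(15,12)/C(30,18); sum pmf over tables with pmf ≤ p_obs
p-value (two-sided) = 0.06043
At α=0.05: p ≥ α → fail to reject H₀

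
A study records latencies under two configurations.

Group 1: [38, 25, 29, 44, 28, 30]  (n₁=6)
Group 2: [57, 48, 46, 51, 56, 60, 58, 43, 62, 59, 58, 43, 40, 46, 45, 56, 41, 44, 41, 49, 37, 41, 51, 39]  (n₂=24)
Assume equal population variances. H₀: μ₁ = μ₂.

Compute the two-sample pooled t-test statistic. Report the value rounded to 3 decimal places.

x̄₁=32.333, s₁=7.174, n₁=6
x̄₂=48.792, s₂=7.718, n₂=24
s_p² = [5·7.174² + 23·7.718²]/28 = 58.1176
SE = √(s_p²·(1/6+1/24)) = 3.4796
t = (32.333−48.792)/3.4796 = -4.7299
df = 28

test statistic = -4.730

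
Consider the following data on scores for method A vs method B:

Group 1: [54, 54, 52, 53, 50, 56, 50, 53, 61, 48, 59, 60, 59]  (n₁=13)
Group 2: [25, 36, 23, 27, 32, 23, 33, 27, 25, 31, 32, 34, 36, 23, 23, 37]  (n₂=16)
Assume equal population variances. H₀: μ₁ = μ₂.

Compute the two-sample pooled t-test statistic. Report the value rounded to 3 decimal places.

x̄₁=54.538, s₁=4.176, n₁=13
x̄₂=29.188, s₂=5.218, n₂=16
s_p² = [12·4.176² + 15·5.218²]/27 = 22.8766
SE = √(s_p²·(1/13+1/16)) = 1.7859
t = (54.538−29.188)/1.7859 = 14.1949
df = 27

test statistic = 14.195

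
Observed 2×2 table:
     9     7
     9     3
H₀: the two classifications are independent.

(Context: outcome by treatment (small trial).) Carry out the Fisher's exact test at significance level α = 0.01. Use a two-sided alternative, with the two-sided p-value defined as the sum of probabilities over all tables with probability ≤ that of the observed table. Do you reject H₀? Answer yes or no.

reject H₀: no

Margins: r₁=16, r₂=12, c₁=18, c₂=10, n=28
p_obs = C(16,9)·C(12,9)/C(28,18); sum pmf over tables with pmf ≤ p_obs
p-value (two-sided) = 0.43432
At α=0.01: p ≥ α → fail to reject H₀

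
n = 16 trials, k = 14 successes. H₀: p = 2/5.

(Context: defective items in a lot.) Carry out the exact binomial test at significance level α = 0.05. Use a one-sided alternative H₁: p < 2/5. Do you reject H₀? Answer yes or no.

Exact binomial: n=16, k=14, p₀=2/5=0.4000
P(X≤14) from Σ C(n,i)·p₀^i·(1−p₀)^(n−i)
p-value (one-sided, H₁ less) = 0.99999
At α=0.05: p ≥ α → fail to reject H₀

reject H₀: no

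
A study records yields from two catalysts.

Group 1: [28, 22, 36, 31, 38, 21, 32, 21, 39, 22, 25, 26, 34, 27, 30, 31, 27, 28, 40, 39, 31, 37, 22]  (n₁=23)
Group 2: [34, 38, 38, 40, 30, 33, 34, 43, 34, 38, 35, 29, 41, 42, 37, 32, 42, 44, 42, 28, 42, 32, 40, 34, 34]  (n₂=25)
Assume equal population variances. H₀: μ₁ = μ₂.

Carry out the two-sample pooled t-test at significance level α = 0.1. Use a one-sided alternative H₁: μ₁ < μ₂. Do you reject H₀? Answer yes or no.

x̄₁=29.870, s₁=6.233, n₁=23
x̄₂=36.640, s₂=4.689, n₂=25
s_p² = [22·6.233² + 24·4.689²]/46 = 30.0515
SE = √(s_p²·(1/23+1/25)) = 1.5839
t = (29.870−36.640)/1.5839 = -4.2746
df = 46
p-value (one-sided, H₁ less) = 0.00005
At α=0.1: p < α → reject H₀

reject H₀: yes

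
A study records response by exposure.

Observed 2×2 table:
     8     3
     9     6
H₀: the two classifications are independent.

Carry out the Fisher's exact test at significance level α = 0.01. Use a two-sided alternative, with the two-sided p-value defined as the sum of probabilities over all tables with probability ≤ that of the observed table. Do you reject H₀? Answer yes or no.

Margins: r₁=11, r₂=15, c₁=17, c₂=9, n=26
p_obs = C(11,8)·C(15,9)/C(26,17); sum pmf over tables with pmf ≤ p_obs
p-value (two-sided) = 0.68284
At α=0.01: p ≥ α → fail to reject H₀

reject H₀: no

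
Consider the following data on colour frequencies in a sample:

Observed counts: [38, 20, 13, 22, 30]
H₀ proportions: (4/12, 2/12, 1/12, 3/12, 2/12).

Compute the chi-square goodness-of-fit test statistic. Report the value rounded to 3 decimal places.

test statistic = 7.862

n = 123; E_i = n·p_i = [41.00, 20.50, 10.25, 30.75, 20.50]
χ² = (38−41.00)²/41.00 + (20−20.50)²/20.50 + (13−10.25)²/10.25 + (22−30.75)²/30.75 + (30−20.50)²/20.50 = 7.8618
df = 4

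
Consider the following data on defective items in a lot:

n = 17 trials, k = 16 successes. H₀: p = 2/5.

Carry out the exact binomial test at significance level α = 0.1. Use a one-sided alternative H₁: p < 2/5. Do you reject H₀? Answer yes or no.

reject H₀: no

Exact binomial: n=17, k=16, p₀=2/5=0.4000
P(X≤16) from Σ C(n,i)·p₀^i·(1−p₀)^(n−i)
p-value (one-sided, H₁ less) = 1.00000
At α=0.1: p ≥ α → fail to reject H₀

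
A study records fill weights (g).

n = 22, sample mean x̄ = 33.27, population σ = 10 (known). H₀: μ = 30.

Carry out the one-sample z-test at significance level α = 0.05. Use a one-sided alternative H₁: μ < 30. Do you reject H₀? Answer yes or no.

SE = σ/√n = 10/√22 = 2.1320
z = (x̄−μ₀)/SE = (33.27−30)/2.1320 = 1.5338
p-value (one-sided, H₁ less) = 0.93746
At α=0.05: p ≥ α → fail to reject H₀

reject H₀: no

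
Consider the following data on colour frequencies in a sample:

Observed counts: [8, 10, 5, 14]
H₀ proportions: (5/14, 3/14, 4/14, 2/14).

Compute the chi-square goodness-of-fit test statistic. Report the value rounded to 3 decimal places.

n = 37; E_i = n·p_i = [13.21, 7.93, 10.57, 5.29]
χ² = (8−13.21)²/13.21 + (10−7.93)²/7.93 + (5−10.57)²/10.57 + (14−5.29)²/5.29 = 19.9018
df = 3

test statistic = 19.902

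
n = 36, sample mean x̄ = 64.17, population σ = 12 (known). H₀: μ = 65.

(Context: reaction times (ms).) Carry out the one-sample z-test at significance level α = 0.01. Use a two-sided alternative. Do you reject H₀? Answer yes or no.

SE = σ/√n = 12/√36 = 2.0000
z = (x̄−μ₀)/SE = (64.17−65)/2.0000 = -0.4150
p-value (two-sided) = 0.67814
At α=0.01: p ≥ α → fail to reject H₀

reject H₀: no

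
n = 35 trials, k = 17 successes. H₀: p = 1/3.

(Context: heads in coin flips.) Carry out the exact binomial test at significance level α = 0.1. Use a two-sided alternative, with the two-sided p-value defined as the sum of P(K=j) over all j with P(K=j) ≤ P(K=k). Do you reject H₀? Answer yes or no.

Exact binomial: n=35, k=17, p₀=1/3=0.3333
P(X=j) = C(n,j)·p₀^j·(1−p₀)^(n−j); p = Σ P(X=j) over j with P(X=j) ≤ P(X=17)
p-value (two-sided) = 0.07151
At α=0.1: p < α → reject H₀

reject H₀: yes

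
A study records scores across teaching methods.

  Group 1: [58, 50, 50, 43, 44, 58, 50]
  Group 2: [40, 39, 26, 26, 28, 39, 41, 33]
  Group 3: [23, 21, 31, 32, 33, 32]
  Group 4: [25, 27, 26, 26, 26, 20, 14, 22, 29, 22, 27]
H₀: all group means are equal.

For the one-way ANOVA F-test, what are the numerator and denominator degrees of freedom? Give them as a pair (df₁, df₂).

k = 4 groups, N = 32 total
df = (k−1, N−k) = (4−1, 32−4) = (3, 28)

degrees of freedom = [3, 28]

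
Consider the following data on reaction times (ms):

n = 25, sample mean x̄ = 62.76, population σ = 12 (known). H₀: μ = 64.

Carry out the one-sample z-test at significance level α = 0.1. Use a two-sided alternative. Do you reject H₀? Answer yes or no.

reject H₀: no

SE = σ/√n = 12/√25 = 2.4000
z = (x̄−μ₀)/SE = (62.76−64)/2.4000 = -0.5167
p-value (two-sided) = 0.60539
At α=0.1: p ≥ α → fail to reject H₀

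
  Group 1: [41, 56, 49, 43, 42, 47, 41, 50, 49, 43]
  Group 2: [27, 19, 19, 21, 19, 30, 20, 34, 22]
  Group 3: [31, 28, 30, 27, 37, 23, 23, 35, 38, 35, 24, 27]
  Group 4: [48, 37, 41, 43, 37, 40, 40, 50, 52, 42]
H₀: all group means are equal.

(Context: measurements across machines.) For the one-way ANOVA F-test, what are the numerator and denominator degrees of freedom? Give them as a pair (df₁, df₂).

k = 4 groups, N = 41 total
df = (k−1, N−k) = (4−1, 41−4) = (3, 37)

degrees of freedom = [3, 37]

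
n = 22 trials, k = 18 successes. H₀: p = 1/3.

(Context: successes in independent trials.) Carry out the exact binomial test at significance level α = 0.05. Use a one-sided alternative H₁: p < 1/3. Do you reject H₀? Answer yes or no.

Exact binomial: n=22, k=18, p₀=1/3=0.3333
P(X≤18) from Σ C(n,i)·p₀^i·(1−p₀)^(n−i)
p-value (one-sided, H₁ less) = 1.00000
At α=0.05: p ≥ α → fail to reject H₀

reject H₀: no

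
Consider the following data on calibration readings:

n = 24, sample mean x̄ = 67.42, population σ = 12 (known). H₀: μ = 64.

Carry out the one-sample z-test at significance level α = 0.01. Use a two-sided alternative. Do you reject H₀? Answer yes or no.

SE = σ/√n = 12/√24 = 2.4495
z = (x̄−μ₀)/SE = (67.42−64)/2.4495 = 1.3962
p-value (two-sided) = 0.16265
At α=0.01: p ≥ α → fail to reject H₀

reject H₀: no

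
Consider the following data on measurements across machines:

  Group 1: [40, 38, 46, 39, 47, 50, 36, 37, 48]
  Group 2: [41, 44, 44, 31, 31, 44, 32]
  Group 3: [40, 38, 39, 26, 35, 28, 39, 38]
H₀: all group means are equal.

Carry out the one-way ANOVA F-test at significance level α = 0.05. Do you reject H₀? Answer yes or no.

reject H₀: no

Group means [42.33, 38.14, 35.38], grand mean 38.792
SSB = Σnᵢ(x̄ᵢ−x̄)² = 209.226; SSW = ΣΣ(x−x̄ᵢ)² = 684.732
MSB = 209.226/2 = 104.6131; MSW = 684.732/21 = 32.6063
F = MSB/MSW = 3.2084
df = (2, 21)
p-value (upper-tail) = 0.06083
At α=0.05: p ≥ α → fail to reject H₀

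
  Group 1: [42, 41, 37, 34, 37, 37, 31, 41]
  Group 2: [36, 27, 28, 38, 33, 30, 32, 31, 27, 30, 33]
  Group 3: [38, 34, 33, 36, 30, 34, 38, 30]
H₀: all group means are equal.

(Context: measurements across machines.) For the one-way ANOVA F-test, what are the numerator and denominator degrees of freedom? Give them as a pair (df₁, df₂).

degrees of freedom = [2, 24]

k = 3 groups, N = 27 total
df = (k−1, N−k) = (3−1, 27−3) = (2, 24)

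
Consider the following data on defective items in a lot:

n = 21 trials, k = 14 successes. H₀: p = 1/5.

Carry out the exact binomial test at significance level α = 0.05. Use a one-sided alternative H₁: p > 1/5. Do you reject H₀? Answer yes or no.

reject H₀: yes

Exact binomial: n=21, k=14, p₀=1/5=0.2000
P(X≥14) from Σ C(n,i)·p₀^i·(1−p₀)^(n−i)
p-value (one-sided, H₁ greater) = 0.00000
At α=0.05: p < α → reject H₀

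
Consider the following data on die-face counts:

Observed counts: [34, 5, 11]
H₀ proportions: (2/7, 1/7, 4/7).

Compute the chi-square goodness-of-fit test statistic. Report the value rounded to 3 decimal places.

n = 50; E_i = n·p_i = [14.29, 7.14, 28.57]
χ² = (34−14.29)²/14.29 + (5−7.14)²/7.14 + (11−28.57)²/28.57 = 38.6550
df = 2

test statistic = 38.655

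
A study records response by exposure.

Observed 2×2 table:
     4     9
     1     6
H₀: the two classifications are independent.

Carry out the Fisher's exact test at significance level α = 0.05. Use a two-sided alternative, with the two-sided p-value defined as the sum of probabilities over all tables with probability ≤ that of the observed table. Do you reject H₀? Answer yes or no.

Margins: r₁=13, r₂=7, c₁=5, c₂=15, n=20
p_obs = C(13,4)·C(7,1)/C(20,5); sum pmf over tables with pmf ≤ p_obs
p-value (two-sided) = 0.61262
At α=0.05: p ≥ α → fail to reject H₀

reject H₀: no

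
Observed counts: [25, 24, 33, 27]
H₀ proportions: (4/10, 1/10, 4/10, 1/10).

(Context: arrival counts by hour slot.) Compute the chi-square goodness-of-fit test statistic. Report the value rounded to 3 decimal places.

n = 109; E_i = n·p_i = [43.60, 10.90, 43.60, 10.90]
χ² = (25−43.60)²/43.60 + (24−10.90)²/10.90 + (33−43.60)²/43.60 + (27−10.90)²/10.90 = 50.0367
df = 3

test statistic = 50.037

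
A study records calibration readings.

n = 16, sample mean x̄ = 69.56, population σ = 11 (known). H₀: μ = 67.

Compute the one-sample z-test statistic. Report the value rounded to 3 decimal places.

SE = σ/√n = 11/√16 = 2.7500
z = (x̄−μ₀)/SE = (69.56−67)/2.7500 = 0.9309

test statistic = 0.931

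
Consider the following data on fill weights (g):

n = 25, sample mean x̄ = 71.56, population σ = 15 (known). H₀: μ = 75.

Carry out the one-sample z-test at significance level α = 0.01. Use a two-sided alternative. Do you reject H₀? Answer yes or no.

SE = σ/√n = 15/√25 = 3.0000
z = (x̄−μ₀)/SE = (71.56−75)/3.0000 = -1.1467
p-value (two-sided) = 0.25152
At α=0.01: p ≥ α → fail to reject H₀

reject H₀: no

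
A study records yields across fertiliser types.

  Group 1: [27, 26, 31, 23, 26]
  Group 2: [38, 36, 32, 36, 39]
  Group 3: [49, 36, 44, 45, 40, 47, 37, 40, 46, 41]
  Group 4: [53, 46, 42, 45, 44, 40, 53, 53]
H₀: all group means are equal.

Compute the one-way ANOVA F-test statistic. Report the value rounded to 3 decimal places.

test statistic = 26.578

Group means [26.60, 36.20, 42.50, 47.00], grand mean 39.821
SSB = Σnᵢ(x̄ᵢ−x̄)² = 1423.607; SSW = ΣΣ(x−x̄ᵢ)² = 428.500
MSB = 1423.607/3 = 474.5357; MSW = 428.500/24 = 17.8542
F = MSB/MSW = 26.5784
df = (3, 24)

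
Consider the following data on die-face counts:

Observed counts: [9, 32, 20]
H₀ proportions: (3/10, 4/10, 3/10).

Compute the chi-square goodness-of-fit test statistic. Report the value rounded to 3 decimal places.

n = 61; E_i = n·p_i = [18.30, 24.40, 18.30]
χ² = (9−18.30)²/18.30 + (32−24.40)²/24.40 + (20−18.30)²/18.30 = 7.2514
df = 2

test statistic = 7.251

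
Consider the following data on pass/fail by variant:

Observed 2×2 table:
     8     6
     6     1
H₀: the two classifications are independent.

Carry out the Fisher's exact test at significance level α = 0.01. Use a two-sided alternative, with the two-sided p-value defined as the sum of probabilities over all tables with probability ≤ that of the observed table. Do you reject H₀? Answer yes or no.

reject H₀: no

Margins: r₁=14, r₂=7, c₁=14, c₂=7, n=21
p_obs = C(14,8)·C(7,6)/C(21,14); sum pmf over tables with pmf ≤ p_obs
p-value (two-sided) = 0.33714
At α=0.01: p ≥ α → fail to reject H₀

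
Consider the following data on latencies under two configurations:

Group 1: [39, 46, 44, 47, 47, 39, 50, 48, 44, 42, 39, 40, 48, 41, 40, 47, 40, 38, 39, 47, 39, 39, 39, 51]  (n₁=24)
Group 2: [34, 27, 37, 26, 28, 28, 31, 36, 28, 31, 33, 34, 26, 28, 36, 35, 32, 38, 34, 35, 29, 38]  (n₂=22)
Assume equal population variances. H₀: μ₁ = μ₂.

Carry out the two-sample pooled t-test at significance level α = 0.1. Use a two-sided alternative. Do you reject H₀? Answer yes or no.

x̄₁=43.042, s₁=4.206, n₁=24
x̄₂=32.000, s₂=3.976, n₂=22
s_p² = [23·4.206² + 21·3.976²]/44 = 16.7945
SE = √(s_p²·(1/24+1/22)) = 1.2096
t = (43.042−32.000)/1.2096 = 9.1283
df = 44
p-value (two-sided) = 0.00000
At α=0.1: p < α → reject H₀

reject H₀: yes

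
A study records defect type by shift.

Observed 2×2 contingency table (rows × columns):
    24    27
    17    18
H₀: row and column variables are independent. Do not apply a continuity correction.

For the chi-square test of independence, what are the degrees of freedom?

df = (r−1)(c−1) = (2−1)·(2−1) = 1

degrees of freedom = 1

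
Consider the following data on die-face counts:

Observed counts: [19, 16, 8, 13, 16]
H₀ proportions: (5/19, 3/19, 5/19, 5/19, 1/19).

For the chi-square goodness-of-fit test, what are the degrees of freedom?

df = k − 1 = 5 − 1 = 4

degrees of freedom = 4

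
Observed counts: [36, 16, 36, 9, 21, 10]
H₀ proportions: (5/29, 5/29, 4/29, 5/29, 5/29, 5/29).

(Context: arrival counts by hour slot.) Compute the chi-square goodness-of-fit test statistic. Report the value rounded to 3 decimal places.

n = 128; E_i = n·p_i = [22.07, 22.07, 17.66, 22.07, 22.07, 22.07]
χ² = (36−22.07)²/22.07 + (16−22.07)²/22.07 + (36−17.66)²/17.66 + (9−22.07)²/22.07 + (21−22.07)²/22.07 + (10−22.07)²/22.07 = 43.9156
df = 5

test statistic = 43.916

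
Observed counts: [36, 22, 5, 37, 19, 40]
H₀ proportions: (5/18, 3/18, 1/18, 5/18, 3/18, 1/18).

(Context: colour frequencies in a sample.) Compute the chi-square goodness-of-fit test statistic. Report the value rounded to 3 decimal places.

test statistic = 117.189

n = 159; E_i = n·p_i = [44.17, 26.50, 8.83, 44.17, 26.50, 8.83]
χ² = (36−44.17)²/44.17 + (22−26.50)²/26.50 + (5−8.83)²/8.83 + (37−44.17)²/44.17 + (19−26.50)²/26.50 + (40−8.83)²/8.83 = 117.1887
df = 5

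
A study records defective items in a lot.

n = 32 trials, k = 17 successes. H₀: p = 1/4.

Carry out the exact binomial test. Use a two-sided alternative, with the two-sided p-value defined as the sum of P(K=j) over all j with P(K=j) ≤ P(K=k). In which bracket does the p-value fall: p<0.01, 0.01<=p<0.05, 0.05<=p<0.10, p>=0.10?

p-value bracket: p<0.01

Exact binomial: n=32, k=17, p₀=1/4=0.2500
P(X=j) = C(n,j)·p₀^j·(1−p₀)^(n−j); p = Σ P(X=j) over j with P(X=j) ≤ P(X=17)
p-value (two-sided) = 0.00070
→ bracket: p<0.01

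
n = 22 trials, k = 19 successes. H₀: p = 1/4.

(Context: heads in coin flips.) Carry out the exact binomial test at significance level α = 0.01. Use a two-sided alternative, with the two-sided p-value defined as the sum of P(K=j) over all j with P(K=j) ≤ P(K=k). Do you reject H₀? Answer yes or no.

Exact binomial: n=22, k=19, p₀=1/4=0.2500
P(X=j) = C(n,j)·p₀^j·(1−p₀)^(n−j); p = Σ P(X=j) over j with P(X=j) ≤ P(X=19)
p-value (two-sided) = 0.00000
At α=0.01: p < α → reject H₀

reject H₀: yes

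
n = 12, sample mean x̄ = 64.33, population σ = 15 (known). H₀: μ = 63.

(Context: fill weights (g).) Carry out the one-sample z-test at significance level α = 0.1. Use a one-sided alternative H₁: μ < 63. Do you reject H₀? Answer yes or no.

SE = σ/√n = 15/√12 = 4.3301
z = (x̄−μ₀)/SE = (64.33−63)/4.3301 = 0.3072
p-value (one-sided, H₁ less) = 0.62064
At α=0.1: p ≥ α → fail to reject H₀

reject H₀: no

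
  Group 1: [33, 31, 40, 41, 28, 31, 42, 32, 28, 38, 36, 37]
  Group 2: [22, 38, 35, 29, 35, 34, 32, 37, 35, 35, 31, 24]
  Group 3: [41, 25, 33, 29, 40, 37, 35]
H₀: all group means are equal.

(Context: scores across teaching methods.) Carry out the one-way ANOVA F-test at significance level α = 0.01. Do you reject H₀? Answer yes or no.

Group means [34.75, 32.25, 34.29], grand mean 33.677
SSB = Σnᵢ(x̄ᵢ−x̄)² = 40.846; SSW = ΣΣ(x−x̄ᵢ)² = 741.929
MSB = 40.846/2 = 20.4228; MSW = 741.929/28 = 26.4974
F = MSB/MSW = 0.7707
df = (2, 28)
p-value (upper-tail) = 0.47224
At α=0.01: p ≥ α → fail to reject H₀

reject H₀: no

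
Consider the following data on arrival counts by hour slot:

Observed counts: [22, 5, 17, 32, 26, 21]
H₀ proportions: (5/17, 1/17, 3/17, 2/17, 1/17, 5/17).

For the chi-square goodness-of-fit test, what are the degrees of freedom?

df = k − 1 = 6 − 1 = 5

degrees of freedom = 5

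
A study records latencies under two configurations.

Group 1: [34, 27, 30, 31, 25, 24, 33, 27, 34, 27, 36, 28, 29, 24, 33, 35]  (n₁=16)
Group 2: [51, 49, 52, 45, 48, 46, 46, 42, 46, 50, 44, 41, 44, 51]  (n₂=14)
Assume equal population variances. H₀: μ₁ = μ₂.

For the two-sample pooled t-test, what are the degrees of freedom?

degrees of freedom = 28

df = n₁ + n₂ − 2 = 16 + 14 − 2 = 28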